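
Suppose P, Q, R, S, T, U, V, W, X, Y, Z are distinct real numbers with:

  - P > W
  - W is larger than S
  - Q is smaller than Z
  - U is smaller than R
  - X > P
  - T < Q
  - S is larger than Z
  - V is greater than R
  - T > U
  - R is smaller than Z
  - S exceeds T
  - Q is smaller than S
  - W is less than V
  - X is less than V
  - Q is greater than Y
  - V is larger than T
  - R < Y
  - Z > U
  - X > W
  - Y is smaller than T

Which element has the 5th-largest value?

Chaining the given pairs: U < R < Y < T < Q < Z < S < W < P < X < V.
Counting 5 from the largest end gives S.

S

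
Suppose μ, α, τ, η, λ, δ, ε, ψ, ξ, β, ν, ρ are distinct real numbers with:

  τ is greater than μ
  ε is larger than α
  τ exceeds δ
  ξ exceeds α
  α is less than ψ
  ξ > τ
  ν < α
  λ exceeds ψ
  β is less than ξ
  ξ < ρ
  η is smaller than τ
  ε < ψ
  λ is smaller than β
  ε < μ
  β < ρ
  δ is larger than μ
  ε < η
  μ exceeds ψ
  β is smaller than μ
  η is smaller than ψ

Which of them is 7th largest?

λ

Piecing the relations together gives one ordering: ν < α < ε < η < ψ < λ < β < μ < δ < τ < ξ < ρ.
The 7th largest is λ.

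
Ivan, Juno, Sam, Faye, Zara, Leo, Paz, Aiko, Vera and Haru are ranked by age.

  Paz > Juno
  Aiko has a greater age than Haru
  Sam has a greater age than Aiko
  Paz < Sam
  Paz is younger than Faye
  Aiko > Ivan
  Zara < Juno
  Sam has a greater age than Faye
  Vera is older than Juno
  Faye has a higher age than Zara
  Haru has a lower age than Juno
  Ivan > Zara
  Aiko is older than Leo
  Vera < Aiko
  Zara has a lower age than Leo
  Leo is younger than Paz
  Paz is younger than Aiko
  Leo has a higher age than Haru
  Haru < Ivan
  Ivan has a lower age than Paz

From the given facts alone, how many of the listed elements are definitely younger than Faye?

Directly below Faye: Zara, Paz.
One step further: Juno, Ivan, Leo (5 so far).
One step further: Haru (6 so far).
No other element is forced below Faye by the given relations, so the count is 6.

6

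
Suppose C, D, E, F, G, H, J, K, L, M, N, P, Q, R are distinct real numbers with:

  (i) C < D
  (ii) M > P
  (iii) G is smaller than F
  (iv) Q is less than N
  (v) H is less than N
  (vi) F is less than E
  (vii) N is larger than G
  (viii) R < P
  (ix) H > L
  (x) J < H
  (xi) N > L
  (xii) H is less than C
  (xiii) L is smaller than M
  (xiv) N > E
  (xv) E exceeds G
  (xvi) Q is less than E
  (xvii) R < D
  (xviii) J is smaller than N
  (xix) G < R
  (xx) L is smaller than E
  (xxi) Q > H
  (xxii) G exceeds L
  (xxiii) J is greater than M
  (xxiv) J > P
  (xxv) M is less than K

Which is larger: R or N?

R < P and P < M give R < M.
Then M < J extends the chain to J.
With J < H: R < P < M < J < H.
With H < Q: R < P < M < J < H < Q.
Then Q < E extends the chain to E.
Then E < N extends the chain to N.
So R < N; N is the larger of the two.

N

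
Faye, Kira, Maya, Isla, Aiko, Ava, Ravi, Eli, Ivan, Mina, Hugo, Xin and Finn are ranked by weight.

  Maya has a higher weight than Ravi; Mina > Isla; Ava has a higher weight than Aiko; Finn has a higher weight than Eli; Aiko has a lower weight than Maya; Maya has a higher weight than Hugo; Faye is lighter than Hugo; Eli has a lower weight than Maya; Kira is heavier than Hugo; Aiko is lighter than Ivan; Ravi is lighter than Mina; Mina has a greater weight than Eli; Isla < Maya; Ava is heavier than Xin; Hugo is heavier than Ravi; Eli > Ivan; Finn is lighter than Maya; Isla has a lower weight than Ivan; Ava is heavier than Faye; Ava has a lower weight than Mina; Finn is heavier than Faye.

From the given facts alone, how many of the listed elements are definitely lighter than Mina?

8

Directly below Mina: Isla, Ravi, Ava, Eli.
One step further: Xin, Aiko, Ivan, Faye (8 so far).
No other element is forced below Mina by the given relations, so the count is 8.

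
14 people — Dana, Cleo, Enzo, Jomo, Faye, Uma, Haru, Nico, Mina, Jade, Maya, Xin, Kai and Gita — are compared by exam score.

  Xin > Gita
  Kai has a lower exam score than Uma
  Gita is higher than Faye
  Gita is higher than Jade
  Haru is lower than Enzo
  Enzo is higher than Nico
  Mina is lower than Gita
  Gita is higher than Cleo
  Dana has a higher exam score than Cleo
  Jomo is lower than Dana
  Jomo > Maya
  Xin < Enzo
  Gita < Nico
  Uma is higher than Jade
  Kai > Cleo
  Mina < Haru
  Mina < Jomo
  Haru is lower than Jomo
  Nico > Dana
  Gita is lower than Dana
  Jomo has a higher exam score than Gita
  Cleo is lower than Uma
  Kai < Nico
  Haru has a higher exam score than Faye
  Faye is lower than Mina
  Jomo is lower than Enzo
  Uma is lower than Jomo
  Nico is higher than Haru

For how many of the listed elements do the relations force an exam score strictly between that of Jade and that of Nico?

4

The relations place Jade below Nico. An element lies strictly between them when it is forced above Jade and also forced below Nico.
Above Jade: {Uma, Gita, Xin, Jomo, Dana, Enzo}. Below Nico: {Faye, Maya, Cleo, Kai, Uma, Mina, Gita, Haru, Jomo, Dana}.
Intersection: {Uma, Gita, Jomo, Dana} — 4.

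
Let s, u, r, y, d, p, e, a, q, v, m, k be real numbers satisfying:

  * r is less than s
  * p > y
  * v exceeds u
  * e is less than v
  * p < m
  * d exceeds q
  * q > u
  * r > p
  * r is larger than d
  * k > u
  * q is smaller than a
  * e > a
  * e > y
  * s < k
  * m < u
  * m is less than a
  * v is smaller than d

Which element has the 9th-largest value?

u

Piecing the relations together gives one ordering: y < p < m < u < q < a < e < v < d < r < s < k.
Counting 9 from the largest end gives u.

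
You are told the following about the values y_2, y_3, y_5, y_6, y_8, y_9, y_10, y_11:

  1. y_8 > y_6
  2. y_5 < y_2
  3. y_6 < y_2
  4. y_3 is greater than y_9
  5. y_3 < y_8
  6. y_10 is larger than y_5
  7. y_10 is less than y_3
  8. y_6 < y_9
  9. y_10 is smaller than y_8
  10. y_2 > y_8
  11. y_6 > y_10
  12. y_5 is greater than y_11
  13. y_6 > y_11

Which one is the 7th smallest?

Chaining the given pairs: y_11 < y_5 < y_10 < y_6 < y_9 < y_3 < y_8 < y_2.
The 7th smallest is y_8.

y_8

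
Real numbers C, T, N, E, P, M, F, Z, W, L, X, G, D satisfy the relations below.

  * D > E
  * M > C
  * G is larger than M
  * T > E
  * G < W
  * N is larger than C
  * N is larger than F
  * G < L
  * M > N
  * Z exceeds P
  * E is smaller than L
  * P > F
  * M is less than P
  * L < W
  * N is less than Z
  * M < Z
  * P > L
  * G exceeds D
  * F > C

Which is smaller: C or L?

The relevant relations are C < F; F < N; N < M; M < G; G < L.
Together: C < F < N < M < G < L.
So C < L; C is the smaller of the two.

C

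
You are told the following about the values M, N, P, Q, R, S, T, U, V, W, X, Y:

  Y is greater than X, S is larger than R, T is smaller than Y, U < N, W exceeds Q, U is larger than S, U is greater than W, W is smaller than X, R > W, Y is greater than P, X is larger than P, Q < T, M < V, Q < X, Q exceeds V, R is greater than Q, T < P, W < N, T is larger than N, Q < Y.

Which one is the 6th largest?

U

Piecing the relations together gives one ordering: M < V < Q < W < R < S < U < N < T < P < X < Y.
The 6th largest is U.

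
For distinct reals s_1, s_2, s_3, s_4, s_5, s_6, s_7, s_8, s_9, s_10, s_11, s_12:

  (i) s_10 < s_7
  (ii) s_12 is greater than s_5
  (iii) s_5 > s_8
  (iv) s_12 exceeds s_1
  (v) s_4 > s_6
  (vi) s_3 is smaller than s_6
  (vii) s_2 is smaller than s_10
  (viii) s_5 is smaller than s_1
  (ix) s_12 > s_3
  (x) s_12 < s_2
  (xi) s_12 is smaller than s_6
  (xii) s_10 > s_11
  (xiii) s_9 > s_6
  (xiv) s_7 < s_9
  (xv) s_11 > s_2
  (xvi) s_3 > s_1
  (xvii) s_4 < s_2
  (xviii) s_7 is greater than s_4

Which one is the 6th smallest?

s_6

The consecutive relations fix a unique order: s_8 < s_5 < s_1 < s_3 < s_12 < s_6 < s_4 < s_2 < s_11 < s_10 < s_7 < s_9.
Counting 6 from the smallest end gives s_6.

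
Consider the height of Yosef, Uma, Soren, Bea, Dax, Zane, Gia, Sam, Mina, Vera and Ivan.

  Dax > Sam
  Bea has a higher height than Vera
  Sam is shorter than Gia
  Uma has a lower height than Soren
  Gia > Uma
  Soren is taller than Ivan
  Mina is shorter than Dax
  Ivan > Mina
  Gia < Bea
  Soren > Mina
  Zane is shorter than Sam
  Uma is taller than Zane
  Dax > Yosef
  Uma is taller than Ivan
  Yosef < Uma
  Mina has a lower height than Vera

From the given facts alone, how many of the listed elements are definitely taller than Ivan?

4

Directly above Ivan: Uma, Soren.
One step further: Gia (3 so far).
One step further: Bea (4 so far).
No other element is forced above Ivan by the given relations, so the count is 4.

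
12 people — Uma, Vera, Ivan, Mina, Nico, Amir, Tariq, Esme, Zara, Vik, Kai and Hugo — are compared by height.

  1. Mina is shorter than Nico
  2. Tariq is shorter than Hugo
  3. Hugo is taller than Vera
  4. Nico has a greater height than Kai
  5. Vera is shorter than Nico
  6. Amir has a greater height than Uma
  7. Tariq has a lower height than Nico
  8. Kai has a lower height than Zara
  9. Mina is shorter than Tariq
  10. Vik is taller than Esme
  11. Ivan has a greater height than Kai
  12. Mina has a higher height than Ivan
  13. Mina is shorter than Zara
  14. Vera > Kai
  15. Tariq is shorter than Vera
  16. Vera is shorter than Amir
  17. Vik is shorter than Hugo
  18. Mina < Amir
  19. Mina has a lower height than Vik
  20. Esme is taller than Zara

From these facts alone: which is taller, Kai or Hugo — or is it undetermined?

Hugo

Following the relations from Kai: Kai < Ivan < Mina < Zara < Esme < Vik < Hugo.
So Hugo is taller.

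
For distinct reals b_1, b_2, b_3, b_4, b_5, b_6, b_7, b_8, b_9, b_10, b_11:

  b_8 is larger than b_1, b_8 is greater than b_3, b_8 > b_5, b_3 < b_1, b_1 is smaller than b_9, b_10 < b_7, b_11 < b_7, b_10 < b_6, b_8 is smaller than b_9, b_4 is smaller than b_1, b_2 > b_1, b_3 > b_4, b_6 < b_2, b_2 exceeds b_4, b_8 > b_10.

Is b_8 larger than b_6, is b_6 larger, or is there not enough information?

undetermined

Following every chain through b_6: above b_6 we get b_2; below b_6 we get b_10.
b_8 is not reached, and no chain runs the other way from b_8 to b_6.
So the given relations leave the order of b_6 and b_8 undetermined.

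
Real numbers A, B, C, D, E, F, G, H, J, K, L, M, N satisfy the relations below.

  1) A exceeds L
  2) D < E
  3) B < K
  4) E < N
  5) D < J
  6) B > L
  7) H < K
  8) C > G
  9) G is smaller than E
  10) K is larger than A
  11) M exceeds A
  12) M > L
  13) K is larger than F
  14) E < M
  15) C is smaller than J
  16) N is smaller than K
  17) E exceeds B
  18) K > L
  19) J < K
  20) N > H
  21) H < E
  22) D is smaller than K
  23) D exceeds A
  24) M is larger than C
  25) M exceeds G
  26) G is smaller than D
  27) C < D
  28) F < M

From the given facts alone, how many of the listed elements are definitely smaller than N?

From N the given relations immediately reach H, E.
From those, G, B, D — 5 in total.
From those, L, A, C — 8 in total.
No other element is forced below N by the given relations, so the count is 8.

8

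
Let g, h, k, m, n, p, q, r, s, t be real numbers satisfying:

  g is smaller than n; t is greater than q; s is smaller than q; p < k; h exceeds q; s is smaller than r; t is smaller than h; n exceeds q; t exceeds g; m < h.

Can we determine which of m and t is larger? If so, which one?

undetermined

Following every chain through m: above m we get h.
t is not reached, and no chain runs the other way from t to m.
So the given relations leave the order of m and t undetermined.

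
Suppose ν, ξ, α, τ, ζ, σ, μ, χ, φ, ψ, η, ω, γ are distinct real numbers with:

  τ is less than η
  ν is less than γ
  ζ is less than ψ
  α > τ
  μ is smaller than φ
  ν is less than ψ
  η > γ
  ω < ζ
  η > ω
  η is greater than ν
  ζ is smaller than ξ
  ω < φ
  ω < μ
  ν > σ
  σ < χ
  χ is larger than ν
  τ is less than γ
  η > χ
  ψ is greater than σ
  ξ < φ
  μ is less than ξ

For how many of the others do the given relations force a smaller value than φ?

4

Directly below φ: ω, μ, ξ.
One step further: ζ (4 so far).
No other element is forced below φ by the given relations, so the count is 4.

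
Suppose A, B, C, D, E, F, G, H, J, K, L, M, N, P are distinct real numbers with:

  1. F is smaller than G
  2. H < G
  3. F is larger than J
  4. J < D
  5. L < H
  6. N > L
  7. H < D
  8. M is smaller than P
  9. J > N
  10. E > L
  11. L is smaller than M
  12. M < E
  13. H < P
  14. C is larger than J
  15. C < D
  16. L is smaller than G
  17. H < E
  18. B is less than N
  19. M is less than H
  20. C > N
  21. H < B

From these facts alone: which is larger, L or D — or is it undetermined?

Chaining the given relations: L < M < H < B < N < J < C < D.
So D is larger.

D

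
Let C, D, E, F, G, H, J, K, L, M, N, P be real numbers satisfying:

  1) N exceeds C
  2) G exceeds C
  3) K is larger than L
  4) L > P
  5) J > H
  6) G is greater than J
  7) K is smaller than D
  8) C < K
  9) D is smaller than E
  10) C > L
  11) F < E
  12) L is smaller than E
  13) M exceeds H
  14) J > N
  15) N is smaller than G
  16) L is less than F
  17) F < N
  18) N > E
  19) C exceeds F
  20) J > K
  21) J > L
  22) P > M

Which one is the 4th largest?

E

Chaining the given pairs: H < M < P < L < F < C < K < D < E < N < J < G.
Counting 4 from the largest end gives E.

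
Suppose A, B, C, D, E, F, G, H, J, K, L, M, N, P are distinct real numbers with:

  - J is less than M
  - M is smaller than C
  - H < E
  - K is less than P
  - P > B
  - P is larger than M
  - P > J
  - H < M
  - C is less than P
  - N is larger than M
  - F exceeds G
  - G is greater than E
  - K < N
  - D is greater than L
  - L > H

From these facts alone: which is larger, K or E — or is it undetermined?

Following every chain through K: above K we get P, N.
E is not reached, and no chain runs the other way from E to K.
So the given relations leave the order of K and E undetermined.

undetermined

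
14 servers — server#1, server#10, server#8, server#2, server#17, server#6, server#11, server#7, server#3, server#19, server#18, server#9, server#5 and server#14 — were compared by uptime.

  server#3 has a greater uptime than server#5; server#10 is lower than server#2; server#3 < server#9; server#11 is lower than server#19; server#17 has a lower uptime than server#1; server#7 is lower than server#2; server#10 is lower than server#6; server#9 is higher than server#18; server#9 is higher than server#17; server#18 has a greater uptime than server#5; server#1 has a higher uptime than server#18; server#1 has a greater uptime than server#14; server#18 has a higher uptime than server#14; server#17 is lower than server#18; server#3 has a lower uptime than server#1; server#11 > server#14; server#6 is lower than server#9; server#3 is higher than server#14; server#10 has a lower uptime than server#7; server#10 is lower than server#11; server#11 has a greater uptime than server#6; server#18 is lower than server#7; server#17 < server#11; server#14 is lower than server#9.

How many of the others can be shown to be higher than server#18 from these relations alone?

From server#18 the given relations immediately reach server#7, server#1, server#9.
From those, server#2 — 4 in total.
Nothing else is reachable above server#18; 4 in all.

4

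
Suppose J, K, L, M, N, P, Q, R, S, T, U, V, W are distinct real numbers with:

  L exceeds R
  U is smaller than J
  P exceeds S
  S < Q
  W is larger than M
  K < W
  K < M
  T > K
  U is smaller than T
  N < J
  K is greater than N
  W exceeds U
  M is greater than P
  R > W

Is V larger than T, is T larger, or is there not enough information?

undetermined

Following every chain through V: nothing is chained to V.
T is not reached, and no chain runs the other way from T to V.
So the given relations leave the order of V and T undetermined.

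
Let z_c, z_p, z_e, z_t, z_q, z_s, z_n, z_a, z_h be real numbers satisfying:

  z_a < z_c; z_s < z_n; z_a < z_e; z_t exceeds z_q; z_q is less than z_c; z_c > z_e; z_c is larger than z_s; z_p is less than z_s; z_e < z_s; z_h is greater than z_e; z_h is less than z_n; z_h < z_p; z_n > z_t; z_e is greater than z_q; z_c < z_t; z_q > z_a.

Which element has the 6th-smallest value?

z_s

Chaining the given pairs: z_a < z_q < z_e < z_h < z_p < z_s < z_c < z_t < z_n.
The 6th smallest is z_s.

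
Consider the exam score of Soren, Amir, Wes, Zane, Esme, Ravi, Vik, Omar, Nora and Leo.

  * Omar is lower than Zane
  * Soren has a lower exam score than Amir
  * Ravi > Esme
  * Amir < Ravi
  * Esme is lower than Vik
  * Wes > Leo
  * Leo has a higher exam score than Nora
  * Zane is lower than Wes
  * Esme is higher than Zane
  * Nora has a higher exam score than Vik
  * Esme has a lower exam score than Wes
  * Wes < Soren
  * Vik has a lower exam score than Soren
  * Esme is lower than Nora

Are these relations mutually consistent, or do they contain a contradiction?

Every relation is compatible with Omar < Zane < Esme < Vik < Nora < Leo < Wes < Soren < Amir < Ravi; the set is consistent.

consistent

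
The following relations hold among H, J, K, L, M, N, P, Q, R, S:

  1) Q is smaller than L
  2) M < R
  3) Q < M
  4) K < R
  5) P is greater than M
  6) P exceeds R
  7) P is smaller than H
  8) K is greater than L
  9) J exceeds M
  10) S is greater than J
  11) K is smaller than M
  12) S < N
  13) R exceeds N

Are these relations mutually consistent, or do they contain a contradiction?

consistent

The single ordering Q < L < K < M < J < S < N < R < P < H satisfies every listed relation, so no contradiction arises.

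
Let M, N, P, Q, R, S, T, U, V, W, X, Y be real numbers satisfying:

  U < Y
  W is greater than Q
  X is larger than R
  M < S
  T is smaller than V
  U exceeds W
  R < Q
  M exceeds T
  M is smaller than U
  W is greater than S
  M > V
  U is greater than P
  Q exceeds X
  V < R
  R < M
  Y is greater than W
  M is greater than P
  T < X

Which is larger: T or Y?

T < V and V < M give T < M.
With M < S: T < V < M < S.
With S < W: T < V < M < S < W.
With W < U: T < V < M < S < W < U.
With U < Y: T < V < M < S < W < U < Y.
So T < Y; Y is the larger of the two.

Y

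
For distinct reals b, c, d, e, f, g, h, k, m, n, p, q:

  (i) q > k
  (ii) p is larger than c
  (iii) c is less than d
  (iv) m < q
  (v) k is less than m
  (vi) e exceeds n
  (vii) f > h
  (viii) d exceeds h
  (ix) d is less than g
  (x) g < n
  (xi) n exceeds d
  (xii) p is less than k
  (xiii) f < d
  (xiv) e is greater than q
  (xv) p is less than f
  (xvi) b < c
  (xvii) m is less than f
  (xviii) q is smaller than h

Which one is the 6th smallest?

Chaining the given pairs: b < c < p < k < m < q < h < f < d < g < n < e.
The 6th smallest is q.

q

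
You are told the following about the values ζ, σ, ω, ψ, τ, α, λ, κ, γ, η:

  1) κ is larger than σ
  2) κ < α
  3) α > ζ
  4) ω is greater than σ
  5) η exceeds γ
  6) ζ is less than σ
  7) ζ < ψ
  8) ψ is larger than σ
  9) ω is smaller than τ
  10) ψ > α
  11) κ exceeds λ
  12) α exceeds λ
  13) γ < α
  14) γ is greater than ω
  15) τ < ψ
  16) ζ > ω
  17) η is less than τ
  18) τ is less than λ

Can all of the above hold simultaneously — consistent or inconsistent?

Chaining the given relations yields ζ < σ < ω, so ζ < ω. But one relation states ω < ζ. These cannot both hold.

inconsistent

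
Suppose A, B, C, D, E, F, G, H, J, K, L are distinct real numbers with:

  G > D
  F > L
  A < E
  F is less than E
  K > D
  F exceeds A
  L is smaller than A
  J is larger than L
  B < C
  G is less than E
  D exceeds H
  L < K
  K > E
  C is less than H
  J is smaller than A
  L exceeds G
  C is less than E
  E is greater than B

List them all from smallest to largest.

Each adjacent pair is fixed by a given relation: B < C; C < H; H < D; D < G; G < L; L < J; J < A; A < F; F < E; E < K. Chaining them end to end gives the full order.

B < C < H < D < G < L < J < A < F < E < K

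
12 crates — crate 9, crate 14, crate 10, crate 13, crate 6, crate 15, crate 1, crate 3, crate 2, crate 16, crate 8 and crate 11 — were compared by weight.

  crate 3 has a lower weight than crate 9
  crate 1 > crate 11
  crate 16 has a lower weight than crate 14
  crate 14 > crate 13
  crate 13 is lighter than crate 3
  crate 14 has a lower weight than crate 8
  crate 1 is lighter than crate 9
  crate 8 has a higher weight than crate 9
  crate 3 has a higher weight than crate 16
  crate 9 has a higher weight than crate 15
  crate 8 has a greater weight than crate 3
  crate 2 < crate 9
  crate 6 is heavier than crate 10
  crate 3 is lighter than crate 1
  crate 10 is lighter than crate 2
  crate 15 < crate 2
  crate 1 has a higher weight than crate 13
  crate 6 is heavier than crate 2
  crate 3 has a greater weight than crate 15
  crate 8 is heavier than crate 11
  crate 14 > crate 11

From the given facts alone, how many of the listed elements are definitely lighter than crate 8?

10

From crate 8 the given relations immediately reach crate 11, crate 14, crate 3, crate 9.
From those, crate 16, crate 13, crate 15, crate 1, crate 2 — 9 in total.
From those, crate 10 — 10 in total.
No other element is forced below crate 8 by the given relations, so the count is 10.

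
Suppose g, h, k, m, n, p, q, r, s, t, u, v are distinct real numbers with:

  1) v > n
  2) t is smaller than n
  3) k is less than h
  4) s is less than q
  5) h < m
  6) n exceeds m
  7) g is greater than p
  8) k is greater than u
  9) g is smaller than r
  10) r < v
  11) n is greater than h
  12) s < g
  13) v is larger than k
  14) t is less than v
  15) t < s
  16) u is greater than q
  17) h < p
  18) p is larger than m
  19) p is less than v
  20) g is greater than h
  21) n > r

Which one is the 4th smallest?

u

Chaining the given pairs: t < s < q < u < k < h < m < p < g < r < n < v.
Counting 4 from the smallest end gives u.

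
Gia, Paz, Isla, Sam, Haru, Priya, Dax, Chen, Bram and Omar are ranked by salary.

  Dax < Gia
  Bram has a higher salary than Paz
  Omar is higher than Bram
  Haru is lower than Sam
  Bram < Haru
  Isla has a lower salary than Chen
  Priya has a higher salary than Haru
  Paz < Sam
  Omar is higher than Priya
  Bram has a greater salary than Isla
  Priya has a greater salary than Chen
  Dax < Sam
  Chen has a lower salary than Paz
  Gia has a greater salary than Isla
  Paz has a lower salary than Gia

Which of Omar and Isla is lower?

Isla

Following the relations from Isla: Isla < Chen < Paz < Bram < Haru < Priya < Omar.
So Isla < Omar; Isla is the lower of the two.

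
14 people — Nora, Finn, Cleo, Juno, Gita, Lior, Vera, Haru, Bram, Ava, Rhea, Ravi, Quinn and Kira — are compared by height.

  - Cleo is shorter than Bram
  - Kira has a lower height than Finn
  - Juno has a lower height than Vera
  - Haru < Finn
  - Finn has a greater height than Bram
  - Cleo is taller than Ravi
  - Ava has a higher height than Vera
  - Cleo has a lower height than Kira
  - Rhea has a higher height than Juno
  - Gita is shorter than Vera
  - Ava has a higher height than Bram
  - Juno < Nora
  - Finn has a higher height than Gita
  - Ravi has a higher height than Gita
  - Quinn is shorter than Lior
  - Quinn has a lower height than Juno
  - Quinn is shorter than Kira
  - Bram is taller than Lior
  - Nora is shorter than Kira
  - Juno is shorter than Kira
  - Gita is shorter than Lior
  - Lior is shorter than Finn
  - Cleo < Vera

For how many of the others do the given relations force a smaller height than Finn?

The elements the relations force below Finn are Gita, Ravi, Quinn, Cleo, Juno, Lior, Nora, Bram, Haru, Kira — no chain reaches any other.
That is 10.

10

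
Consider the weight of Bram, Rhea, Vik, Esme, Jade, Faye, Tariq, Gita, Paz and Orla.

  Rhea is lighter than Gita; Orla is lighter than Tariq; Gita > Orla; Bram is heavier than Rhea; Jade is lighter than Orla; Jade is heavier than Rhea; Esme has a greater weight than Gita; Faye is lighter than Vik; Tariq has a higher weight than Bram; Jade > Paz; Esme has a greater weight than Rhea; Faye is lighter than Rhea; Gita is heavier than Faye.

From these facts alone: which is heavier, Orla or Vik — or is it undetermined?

undetermined

Following every chain through Orla: above Orla we get Gita, Esme, Tariq; below Orla we get Paz, Faye, Rhea, Jade.
Vik is not reached, and no chain runs the other way from Vik to Orla.
So the given relations leave the order of Orla and Vik undetermined.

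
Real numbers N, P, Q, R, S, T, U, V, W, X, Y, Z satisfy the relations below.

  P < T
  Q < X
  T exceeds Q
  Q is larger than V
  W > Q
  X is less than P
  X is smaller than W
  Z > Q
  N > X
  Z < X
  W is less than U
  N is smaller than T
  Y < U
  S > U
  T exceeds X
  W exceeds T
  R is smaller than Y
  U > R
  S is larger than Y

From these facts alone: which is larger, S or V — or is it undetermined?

V < Q and Q < Z give V < Z.
With Z < X: V < Q < Z < X.
Then X < N extends the chain to N.
Then N < T extends the chain to T.
With T < W: V < Q < Z < X < N < T < W.
Then W < U extends the chain to U.
Then U < S extends the chain to S.
So S is larger.

S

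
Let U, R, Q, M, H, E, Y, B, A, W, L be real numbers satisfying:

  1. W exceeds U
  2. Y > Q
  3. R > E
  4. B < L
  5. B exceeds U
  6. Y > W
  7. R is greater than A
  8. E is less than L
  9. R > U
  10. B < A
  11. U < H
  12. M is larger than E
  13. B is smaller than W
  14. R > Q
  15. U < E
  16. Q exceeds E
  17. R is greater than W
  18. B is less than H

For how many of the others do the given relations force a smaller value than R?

Directly below R: U, E, W, Q, A.
One step further: B (6 so far).
No other element is forced below R by the given relations, so the count is 6.

6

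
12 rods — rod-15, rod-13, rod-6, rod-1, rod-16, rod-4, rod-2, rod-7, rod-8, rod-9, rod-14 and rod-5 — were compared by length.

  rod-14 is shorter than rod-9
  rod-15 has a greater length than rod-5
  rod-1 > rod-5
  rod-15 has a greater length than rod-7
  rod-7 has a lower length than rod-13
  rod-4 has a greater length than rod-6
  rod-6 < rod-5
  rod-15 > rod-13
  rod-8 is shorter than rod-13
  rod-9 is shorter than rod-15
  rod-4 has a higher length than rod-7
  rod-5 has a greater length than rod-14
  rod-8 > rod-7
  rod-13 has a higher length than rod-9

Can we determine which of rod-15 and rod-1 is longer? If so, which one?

undetermined

Following every chain through rod-1: below rod-1 we get rod-6, rod-14, rod-5.
rod-15 is not reached, and no chain runs the other way from rod-15 to rod-1.
So the given relations leave the order of rod-1 and rod-15 undetermined.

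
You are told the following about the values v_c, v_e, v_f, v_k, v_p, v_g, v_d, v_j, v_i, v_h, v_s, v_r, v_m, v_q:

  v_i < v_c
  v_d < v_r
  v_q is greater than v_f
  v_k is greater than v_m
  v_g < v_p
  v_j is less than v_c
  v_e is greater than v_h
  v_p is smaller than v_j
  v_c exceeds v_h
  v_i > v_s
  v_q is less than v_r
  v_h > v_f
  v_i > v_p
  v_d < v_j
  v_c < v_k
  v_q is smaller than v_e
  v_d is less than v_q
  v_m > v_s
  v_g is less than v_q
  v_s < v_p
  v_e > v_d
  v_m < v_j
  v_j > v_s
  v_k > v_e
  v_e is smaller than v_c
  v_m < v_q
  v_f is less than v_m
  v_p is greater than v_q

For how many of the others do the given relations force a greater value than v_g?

The elements the relations force above v_g are v_q, v_r, v_p, v_e, v_i, v_j, v_c, v_k — no chain reaches any other.
That is 8.

8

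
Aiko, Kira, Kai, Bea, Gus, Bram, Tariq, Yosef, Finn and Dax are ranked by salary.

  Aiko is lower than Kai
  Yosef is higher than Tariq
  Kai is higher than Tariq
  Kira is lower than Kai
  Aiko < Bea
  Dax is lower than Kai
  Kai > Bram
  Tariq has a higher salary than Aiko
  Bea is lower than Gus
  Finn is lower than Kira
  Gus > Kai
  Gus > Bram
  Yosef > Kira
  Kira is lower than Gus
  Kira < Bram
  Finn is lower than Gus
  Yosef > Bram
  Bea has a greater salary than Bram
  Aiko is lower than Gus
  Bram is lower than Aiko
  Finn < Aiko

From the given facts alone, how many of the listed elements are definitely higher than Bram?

6

Directly above Bram: Aiko, Bea, Kai, Yosef, Gus.
One step further: Tariq (6 so far).
Nothing else is reachable above Bram; 6 in all.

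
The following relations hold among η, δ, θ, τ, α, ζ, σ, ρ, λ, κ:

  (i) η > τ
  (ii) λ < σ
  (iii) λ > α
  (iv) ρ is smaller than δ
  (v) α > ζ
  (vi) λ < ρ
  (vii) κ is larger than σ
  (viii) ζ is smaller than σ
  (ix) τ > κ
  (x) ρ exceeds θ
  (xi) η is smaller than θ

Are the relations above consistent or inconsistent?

The single ordering ζ < α < λ < σ < κ < τ < η < θ < ρ < δ satisfies every listed relation, so no contradiction arises.

consistent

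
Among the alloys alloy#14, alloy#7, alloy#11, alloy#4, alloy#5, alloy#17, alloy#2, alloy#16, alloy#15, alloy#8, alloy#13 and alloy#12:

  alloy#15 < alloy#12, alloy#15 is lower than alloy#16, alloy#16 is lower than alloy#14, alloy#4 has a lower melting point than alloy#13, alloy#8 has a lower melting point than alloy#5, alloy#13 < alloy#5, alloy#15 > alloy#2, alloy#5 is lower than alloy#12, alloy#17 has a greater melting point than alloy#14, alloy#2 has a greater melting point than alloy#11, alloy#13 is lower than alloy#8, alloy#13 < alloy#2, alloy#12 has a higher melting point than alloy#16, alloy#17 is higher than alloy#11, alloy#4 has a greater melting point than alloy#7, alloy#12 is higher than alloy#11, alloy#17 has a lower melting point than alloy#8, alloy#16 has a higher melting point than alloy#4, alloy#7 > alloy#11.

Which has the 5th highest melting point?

alloy#14

Piecing the relations together gives one ordering: alloy#11 < alloy#7 < alloy#4 < alloy#13 < alloy#2 < alloy#15 < alloy#16 < alloy#14 < alloy#17 < alloy#8 < alloy#5 < alloy#12.
The 5th largest is alloy#14.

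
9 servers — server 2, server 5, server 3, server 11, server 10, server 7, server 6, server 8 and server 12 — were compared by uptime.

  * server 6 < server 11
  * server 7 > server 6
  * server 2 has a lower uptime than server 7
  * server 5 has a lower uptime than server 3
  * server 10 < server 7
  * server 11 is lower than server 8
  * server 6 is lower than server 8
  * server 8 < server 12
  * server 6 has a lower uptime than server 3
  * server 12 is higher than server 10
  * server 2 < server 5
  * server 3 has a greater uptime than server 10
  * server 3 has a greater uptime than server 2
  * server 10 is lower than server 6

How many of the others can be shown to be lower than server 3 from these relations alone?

4

Directly below server 3: server 2, server 10, server 6, server 5.
Nothing else is reachable below server 3; 4 in all.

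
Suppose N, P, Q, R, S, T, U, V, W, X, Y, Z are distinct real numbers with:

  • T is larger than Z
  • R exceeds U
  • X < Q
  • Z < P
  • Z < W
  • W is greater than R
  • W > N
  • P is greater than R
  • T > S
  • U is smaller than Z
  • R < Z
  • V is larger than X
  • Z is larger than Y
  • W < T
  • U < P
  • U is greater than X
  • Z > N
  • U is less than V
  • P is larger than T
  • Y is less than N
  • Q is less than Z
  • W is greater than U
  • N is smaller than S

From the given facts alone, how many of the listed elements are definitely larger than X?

8

Directly above X: U, V, Q.
One step further: R, Z, W, P (7 so far).
One step further: T (8 so far).
Nothing else is reachable above X; 8 in all.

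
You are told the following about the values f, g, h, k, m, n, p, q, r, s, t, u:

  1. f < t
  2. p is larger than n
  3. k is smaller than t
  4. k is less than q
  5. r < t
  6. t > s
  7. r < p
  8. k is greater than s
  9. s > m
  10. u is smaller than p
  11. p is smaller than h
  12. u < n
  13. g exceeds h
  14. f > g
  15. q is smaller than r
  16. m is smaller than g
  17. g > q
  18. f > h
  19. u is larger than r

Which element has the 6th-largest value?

n

Piecing the relations together gives one ordering: m < s < k < q < r < u < n < p < h < g < f < t.
The 6th largest is n.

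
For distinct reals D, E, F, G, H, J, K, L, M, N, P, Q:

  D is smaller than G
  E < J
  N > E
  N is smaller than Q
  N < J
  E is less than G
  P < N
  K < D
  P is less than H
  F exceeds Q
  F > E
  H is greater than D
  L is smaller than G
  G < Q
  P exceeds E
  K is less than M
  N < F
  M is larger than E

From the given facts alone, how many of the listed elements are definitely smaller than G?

The elements the relations force below G are L, E, K, D — no chain reaches any other.
That is 4.

4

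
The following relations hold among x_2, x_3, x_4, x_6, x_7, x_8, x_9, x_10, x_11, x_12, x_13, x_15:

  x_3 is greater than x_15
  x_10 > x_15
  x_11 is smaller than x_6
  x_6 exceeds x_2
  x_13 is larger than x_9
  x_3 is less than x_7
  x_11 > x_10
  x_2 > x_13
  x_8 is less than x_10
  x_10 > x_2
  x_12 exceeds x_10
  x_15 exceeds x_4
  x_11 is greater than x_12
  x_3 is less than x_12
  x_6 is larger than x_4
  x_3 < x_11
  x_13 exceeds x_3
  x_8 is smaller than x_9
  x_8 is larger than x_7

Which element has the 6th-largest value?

The consecutive relations fix a unique order: x_4 < x_15 < x_3 < x_7 < x_8 < x_9 < x_13 < x_2 < x_10 < x_12 < x_11 < x_6.
The 6th largest is x_13.

x_13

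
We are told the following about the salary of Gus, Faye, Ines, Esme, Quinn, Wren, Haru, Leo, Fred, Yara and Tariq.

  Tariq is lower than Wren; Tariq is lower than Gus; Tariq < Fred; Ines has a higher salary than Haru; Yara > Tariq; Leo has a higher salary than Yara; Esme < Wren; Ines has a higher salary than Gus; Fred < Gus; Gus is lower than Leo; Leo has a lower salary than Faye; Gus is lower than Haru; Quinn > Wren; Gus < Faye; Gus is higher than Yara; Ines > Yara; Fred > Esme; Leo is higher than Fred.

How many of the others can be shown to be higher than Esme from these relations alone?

From Esme the given relations immediately reach Fred, Wren.
From those, Gus, Leo, Quinn — 5 in total.
From those, Haru, Ines, Faye — 8 in total.
Nothing else is reachable above Esme; 8 in all.

8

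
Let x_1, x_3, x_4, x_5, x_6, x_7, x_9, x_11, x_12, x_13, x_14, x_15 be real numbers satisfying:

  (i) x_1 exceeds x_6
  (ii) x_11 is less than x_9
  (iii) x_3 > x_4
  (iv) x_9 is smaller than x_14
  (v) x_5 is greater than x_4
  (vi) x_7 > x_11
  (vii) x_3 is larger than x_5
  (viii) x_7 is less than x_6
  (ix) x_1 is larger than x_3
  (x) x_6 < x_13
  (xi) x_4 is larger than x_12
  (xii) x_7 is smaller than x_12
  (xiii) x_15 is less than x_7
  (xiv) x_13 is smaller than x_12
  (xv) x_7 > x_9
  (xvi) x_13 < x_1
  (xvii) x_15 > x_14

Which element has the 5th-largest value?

Piecing the relations together gives one ordering: x_11 < x_9 < x_14 < x_15 < x_7 < x_6 < x_13 < x_12 < x_4 < x_5 < x_3 < x_1.
Counting 5 from the largest end gives x_12.

x_12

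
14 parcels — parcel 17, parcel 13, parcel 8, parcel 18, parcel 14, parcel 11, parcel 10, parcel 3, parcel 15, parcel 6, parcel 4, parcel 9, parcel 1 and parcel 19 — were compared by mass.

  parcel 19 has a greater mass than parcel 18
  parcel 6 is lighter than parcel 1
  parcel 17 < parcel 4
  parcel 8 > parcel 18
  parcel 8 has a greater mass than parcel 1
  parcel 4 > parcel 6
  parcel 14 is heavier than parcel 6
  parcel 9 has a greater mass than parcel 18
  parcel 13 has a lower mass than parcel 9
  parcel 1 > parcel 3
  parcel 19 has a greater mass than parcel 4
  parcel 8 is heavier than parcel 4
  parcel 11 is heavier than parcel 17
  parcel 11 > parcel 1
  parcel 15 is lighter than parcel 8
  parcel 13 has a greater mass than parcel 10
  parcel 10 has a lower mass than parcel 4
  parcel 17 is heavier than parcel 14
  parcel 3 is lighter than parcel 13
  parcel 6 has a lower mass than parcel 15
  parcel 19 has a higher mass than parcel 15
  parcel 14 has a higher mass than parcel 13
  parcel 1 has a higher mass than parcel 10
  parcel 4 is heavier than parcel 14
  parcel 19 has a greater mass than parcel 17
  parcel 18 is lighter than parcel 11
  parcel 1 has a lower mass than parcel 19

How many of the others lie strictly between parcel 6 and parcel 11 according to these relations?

The relations place parcel 6 below parcel 11. An element lies strictly between them when it is forced above parcel 6 and also forced below parcel 11.
Above parcel 6: {parcel 15, parcel 14, parcel 17, parcel 1, parcel 4, parcel 19, parcel 8}. Below parcel 11: {parcel 10, parcel 3, parcel 13, parcel 14, parcel 17, parcel 1, parcel 18}.
Intersection: {parcel 14, parcel 17, parcel 1} — 3.

3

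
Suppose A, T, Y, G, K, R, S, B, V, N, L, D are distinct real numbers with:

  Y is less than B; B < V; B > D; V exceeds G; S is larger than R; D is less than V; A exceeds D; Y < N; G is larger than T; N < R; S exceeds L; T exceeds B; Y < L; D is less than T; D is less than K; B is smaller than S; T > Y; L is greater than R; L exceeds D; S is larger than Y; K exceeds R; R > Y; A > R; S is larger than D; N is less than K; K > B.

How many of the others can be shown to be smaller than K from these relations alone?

5

Directly below K: D, N, B, R.
One step further: Y (5 so far).
Nothing else is reachable below K; 5 in all.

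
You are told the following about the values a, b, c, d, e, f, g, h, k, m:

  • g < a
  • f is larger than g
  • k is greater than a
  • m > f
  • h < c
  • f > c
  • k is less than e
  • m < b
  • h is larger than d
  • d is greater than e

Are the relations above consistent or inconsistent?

The single ordering g < a < k < e < d < h < c < f < m < b satisfies every listed relation, so no contradiction arises.

consistent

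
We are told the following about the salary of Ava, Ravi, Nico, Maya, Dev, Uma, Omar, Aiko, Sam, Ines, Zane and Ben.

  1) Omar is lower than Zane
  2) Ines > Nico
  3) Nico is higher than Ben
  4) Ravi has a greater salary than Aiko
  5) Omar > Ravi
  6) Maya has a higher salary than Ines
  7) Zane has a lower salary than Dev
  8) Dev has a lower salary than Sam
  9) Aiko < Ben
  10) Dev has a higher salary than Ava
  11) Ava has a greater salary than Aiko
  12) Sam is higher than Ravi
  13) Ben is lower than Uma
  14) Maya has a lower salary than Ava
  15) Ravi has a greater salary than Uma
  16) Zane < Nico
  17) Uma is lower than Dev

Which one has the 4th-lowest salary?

The consecutive relations fix a unique order: Aiko < Ben < Uma < Ravi < Omar < Zane < Nico < Ines < Maya < Ava < Dev < Sam.
The 4th smallest is Ravi.

Ravi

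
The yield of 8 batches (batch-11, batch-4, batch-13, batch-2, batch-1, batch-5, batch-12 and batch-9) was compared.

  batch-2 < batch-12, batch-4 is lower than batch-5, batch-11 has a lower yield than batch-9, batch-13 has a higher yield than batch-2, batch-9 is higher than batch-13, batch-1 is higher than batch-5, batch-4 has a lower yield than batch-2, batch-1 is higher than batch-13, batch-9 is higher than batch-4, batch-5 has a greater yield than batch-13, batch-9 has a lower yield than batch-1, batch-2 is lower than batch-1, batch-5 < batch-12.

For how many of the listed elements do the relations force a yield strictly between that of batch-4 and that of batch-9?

The relations place batch-4 below batch-9. An element lies strictly between them when it is forced above batch-4 and also forced below batch-9.
Above batch-4: {batch-2, batch-13, batch-5, batch-12, batch-1}. Below batch-9: {batch-11, batch-2, batch-13}.
Intersection: {batch-2, batch-13} — 2.

2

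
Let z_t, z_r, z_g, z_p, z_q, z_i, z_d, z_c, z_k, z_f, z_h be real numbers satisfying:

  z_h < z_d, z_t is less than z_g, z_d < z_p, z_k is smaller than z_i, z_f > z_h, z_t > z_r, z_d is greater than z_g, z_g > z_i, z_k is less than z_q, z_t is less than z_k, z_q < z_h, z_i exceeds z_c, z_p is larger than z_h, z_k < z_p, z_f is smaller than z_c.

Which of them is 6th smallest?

z_f

Piecing the relations together gives one ordering: z_r < z_t < z_k < z_q < z_h < z_f < z_c < z_i < z_g < z_d < z_p.
The 6th smallest is z_f.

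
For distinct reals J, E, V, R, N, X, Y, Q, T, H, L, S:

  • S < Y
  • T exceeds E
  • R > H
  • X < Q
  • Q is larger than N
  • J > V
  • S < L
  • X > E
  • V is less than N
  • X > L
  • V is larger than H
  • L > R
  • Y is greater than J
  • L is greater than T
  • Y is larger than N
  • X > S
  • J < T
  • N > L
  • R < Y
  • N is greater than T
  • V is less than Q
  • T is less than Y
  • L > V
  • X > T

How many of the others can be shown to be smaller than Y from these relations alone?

9

The elements the relations force below Y are H, V, J, E, T, S, R, L, N — no chain reaches any other.
That is 9.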